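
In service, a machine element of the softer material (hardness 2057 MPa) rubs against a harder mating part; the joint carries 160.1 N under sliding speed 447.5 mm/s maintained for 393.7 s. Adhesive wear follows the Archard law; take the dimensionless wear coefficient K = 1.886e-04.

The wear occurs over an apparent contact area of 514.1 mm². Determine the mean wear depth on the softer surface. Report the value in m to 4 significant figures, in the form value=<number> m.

Each operation keeps exact precision; intermediates are displayed rounded. Rounded once at the end to four significant digits.
Convert: Sliding speed v = 447.5 mm/s = 0.4475 m/s. Sliding distance L = v·t = 0.4475 m/s × 393.7 s = 176.2 m.
Convert: Hardness H = 2057 MPa = 2.057e+09 Pa.
Convert: Contact area A = 514.1 mm² = 5.141e-04 m².
In SI base units: W = 160.1 N, H = 2.057e+09 Pa, K = 1.886e-04.
Archard volume V = K·W·L/H = 1.886e-04 · 160.1 · 176.2 / 2.057e+09 = 2.586e-09 m³.
Mean wear depth h = V/A = 2.586e-09 / 5.141e-04 = 5.030e-06 m.

value=5.030e-06 m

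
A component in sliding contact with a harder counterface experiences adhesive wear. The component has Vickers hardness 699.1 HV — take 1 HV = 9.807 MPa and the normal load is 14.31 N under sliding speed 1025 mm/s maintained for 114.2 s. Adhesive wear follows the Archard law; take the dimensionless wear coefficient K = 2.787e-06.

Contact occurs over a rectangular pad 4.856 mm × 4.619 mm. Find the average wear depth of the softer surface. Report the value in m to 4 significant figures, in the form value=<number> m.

The algebra runs at full precision — the intermediates are shown rounded; rounded once at the end to 4 significant digits.
Sliding speed v = 1025 mm/s = 1.025 m/s. Total distance L = v·t = 1.025 m/s × 114.2 s = 117.1 m.
Hardness H = 699.1 HV × 9.807 MPa/HV = 6856 MPa = 6.856e+09 Pa.
Pad sides 4.856 mm × 4.619 mm = 0.004856 m × 0.004619 m. Contact area A = 0.004856 m × 0.004619 m = 2.243e-05 m².
As SI base values: W = 14.31 N, H = 6.856e+09 Pa, K = 2.787e-06.
By Archard's law, V = K·W·L/H = 2.787e-06 · 14.31 · 117.1 / 6.856e+09 = 6.809e-13 m³.
Average depth h = V/A = 6.809e-13 / 2.243e-05 = 3.036e-08 m.

value=3.036e-08 m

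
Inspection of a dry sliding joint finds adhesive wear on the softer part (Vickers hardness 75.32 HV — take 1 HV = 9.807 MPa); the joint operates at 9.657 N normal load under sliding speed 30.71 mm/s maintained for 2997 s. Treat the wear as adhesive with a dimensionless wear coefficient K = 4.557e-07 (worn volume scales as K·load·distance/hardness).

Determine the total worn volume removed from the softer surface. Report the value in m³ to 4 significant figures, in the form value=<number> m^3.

Displayed values are rounded; the algebra maintains exact precision, and rounded just once, at 4 significant digits.
Sliding speed v = 30.71 mm/s = 0.03071 m/s. Path length L = v·t = 0.03071 m/s × 2997 s = 92.04 m.
Hardness H = 75.32 HV × 9.807 MPa/HV = 738.7 MPa = 7.387e+08 Pa.
In SI base units, W = 9.657 N, H = 7.387e+08 Pa, K = 4.557e-07.
Apply Archard: V = K·W·L/H = 4.557e-07 · 9.657 · 92.04 / 7.387e+08 = 5.483e-13 m³.

value=5.483e-13 m^3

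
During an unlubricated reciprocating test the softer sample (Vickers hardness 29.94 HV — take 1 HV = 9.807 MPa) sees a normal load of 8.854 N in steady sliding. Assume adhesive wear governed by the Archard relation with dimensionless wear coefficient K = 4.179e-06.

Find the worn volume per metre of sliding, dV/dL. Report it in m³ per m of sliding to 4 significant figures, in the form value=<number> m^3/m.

value=1.260e-13 m^3/m

Shown intermediates are rounded — all arithmetic runs at full float precision; rounded just once, at four significant figures.
Convert: Hardness H = 29.94 HV × 9.807 MPa/HV = 293.6 MPa = 2.936e+08 Pa.
As SI base values: W = 8.854 N, H = 2.936e+08 Pa, K = 4.179e-06.
Sliding wear rate dV/dL = K·W/H: 4.179e-06 · 8.854 / 2.936e+08 = 1.260e-13 m³/m.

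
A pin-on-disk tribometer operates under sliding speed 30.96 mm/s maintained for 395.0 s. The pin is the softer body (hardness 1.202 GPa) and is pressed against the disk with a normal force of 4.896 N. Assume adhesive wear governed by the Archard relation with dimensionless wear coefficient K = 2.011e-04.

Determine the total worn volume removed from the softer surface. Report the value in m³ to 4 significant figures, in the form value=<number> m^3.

value=1.002e-11 m^3

The intermediates are shown rounded — the algebra runs at exact precision — a lone final rounding: four significant digits.
Sliding speed v = 30.96 mm/s = 0.03096 m/s. Path length L = v·t = 0.03096 m/s × 395.0 s = 12.23 m.
Hardness H = 1.202 GPa = 1.202e+09 Pa.
As SI base values: W = 4.896 N, H = 1.202e+09 Pa, K = 2.011e-04.
The Archard volume V = K·W·L/H = 2.011e-04 · 4.896 · 12.23 / 1.202e+09 = 1.002e-11 m³.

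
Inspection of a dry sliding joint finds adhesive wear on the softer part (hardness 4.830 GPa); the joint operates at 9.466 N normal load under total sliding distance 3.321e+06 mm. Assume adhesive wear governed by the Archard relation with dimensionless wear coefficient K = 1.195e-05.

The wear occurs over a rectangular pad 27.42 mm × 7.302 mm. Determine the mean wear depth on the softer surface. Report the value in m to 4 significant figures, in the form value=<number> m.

value=3.885e-07 m

The intermediates are displayed rounded — the algebra carries full float precision, and a single final rounding, at four significant figures.
Path length L = 3.321e+06 mm = 3321 m.
Hardness H = 4.830 GPa = 4.830e+09 Pa.
Pad sides 27.42 mm × 7.302 mm = 0.02742 m × 0.007302 m. Contact area A = 0.02742 m × 0.007302 m = 2.002e-04 m².
As SI base values: W = 9.466 N, H = 4.830e+09 Pa, K = 1.195e-05.
Worn volume V = K·W·L/H = 1.195e-05 · 9.466 · 3321 / 4.830e+09 = 7.778e-11 m³.
Mean depth h = V/A = 7.778e-11 / 2.002e-04 = 3.885e-07 m.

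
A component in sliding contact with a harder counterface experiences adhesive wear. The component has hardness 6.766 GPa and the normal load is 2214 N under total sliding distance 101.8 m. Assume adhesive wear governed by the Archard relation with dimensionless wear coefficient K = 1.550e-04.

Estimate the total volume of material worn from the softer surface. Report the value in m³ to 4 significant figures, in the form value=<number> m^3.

value=5.163e-09 m^3

Every step carries full precision; printed values are rounded; rounded just once, at four significant digits.
Convert: Hardness H = 6.766 GPa = 6.766e+09 Pa.
Expressed in SI base units: W = 2214 N, H = 6.766e+09 Pa, K = 1.550e-04.
By Archard's law, V = K·W·L/H = 1.550e-04 · 2214 · 101.8 / 6.766e+09 = 5.163e-09 m³.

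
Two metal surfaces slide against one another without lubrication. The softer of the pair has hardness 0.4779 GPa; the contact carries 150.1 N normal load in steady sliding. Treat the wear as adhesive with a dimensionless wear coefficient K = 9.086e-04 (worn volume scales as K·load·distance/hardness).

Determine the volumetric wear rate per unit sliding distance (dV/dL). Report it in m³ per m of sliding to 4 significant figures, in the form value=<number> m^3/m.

Quoted intermediates are rounded — every step carries exact precision. Rounded just once: four significant digits.
Convert: Hardness H = 0.4779 GPa = 4.779e+08 Pa.
Working in SI base units: W = 150.1 N, H = 4.779e+08 Pa, K = 9.086e-04.
Volumetric rate dV/dL = K·W/H (independent of L): 9.086e-04 · 150.1 / 4.779e+08 = 2.854e-10 m³/m.

value=2.854e-10 m^3/m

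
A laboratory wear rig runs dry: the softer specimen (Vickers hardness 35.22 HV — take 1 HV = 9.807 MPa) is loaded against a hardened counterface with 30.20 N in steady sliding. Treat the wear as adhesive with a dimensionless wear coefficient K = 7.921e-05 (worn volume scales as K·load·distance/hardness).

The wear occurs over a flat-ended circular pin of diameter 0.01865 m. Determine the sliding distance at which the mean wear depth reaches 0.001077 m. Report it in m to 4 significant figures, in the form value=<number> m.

value=4.248e+04 m

All working math runs at exact precision, and intermediates appear rounded — rounded once at the end: 4 significant digits.
Convert: Hardness H = 35.22 HV × 9.807 MPa/HV = 345.4 MPa = 3.454e+08 Pa.
Convert: Contact area A = π·d²/4 = π·(0.01865 m)²/4 = 2.732e-04 m².
In SI base units: W = 30.20 N, H = 3.454e+08 Pa, K = 7.921e-05.
Allowed volume V_lim = h_lim·A = 0.001077 · 2.732e-04 = 2.942e-07 m³.
Life L = V_lim·H/(K·W) = 2.942e-07 · 3.454e+08 / (7.921e-05 · 30.20) = 4.248e+04 m.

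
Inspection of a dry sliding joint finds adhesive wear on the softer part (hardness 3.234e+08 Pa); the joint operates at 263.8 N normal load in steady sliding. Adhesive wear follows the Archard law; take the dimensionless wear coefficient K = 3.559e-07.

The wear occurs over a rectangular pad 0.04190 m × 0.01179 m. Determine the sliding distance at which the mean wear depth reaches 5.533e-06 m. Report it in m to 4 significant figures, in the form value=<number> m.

Each operation carries exact precision; intermediate values are printed rounded, and a single final rounding to 4 significant figures.
Convert: Contact area A = 0.04190 m × 0.01179 m = 4.940e-04 m².
As SI base values: W = 263.8 N, H = 3.234e+08 Pa, K = 3.559e-07.
At the depth limit, V_lim = h_lim·A = 5.533e-06 · 4.940e-04 = 2.733e-09 m³.
Life L = V_lim·H/(K·W) = 2.733e-09 · 3.234e+08 / (3.559e-07 · 263.8) = 9415 m.

value=9415 m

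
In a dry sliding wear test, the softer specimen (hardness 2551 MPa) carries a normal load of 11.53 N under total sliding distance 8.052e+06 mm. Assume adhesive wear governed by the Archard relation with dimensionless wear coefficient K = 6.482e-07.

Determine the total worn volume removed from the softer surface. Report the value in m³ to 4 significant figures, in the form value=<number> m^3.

All working math maintains full precision; intermediates are printed rounded, and one final rounding to 4 significant digits.
Path length L = 8.052e+06 mm = 8052 m.
Hardness H = 2551 MPa = 2.551e+09 Pa.
As SI base values: W = 11.53 N, H = 2.551e+09 Pa, K = 6.482e-07.
Apply Archard: V = K·W·L/H = 6.482e-07 · 11.53 · 8052 / 2.551e+09 = 2.359e-11 m³.

value=2.359e-11 m^3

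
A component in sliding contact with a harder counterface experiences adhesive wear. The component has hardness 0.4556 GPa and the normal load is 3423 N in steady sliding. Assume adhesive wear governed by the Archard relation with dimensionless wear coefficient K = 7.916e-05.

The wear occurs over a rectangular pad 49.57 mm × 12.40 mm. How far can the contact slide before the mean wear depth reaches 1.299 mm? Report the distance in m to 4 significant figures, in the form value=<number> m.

All working math holds full float precision. Intermediates are printed rounded. Rounded just once: 4 significant digits.
Convert: Hardness H = 0.4556 GPa = 4.556e+08 Pa.
Convert: Pad sides 49.57 mm × 12.40 mm = 0.04957 m × 0.01240 m. Contact area A = 0.04957 m × 0.01240 m = 6.147e-04 m².
Convert: Depth limit h_lim = 1.299 mm = 0.001299 m.
Working in SI base units: W = 3423 N, H = 4.556e+08 Pa, K = 7.916e-05.
Wearable volume V_lim = h_lim·A = 0.001299 · 6.147e-04 = 7.985e-07 m³.
Sliding life L = V_lim·H/(K·W) = 7.985e-07 · 4.556e+08 / (7.916e-05 · 3423) = 1343 m.

value=1343 m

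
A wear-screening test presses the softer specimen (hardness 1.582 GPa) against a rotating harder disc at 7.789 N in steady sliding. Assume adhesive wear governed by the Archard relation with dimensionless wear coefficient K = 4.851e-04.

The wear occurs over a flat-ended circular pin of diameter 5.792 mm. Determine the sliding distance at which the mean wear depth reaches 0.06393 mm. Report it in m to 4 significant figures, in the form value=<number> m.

Shown intermediates are rounded — each operation runs at full precision, and one last rounding: four significant digits.
Convert: Hardness H = 1.582 GPa = 1.582e+09 Pa.
Convert: Pin diameter d = 5.792 mm = 0.005792 m. Contact area A = π·d²/4 = π·(0.005792 m)²/4 = 2.635e-05 m².
Convert: Depth limit h_lim = 0.06393 mm = 6.393e-05 m.
As SI base values: W = 7.789 N, H = 1.582e+09 Pa, K = 4.851e-04.
Allowed volume V_lim = h_lim·A = 6.393e-05 · 2.635e-05 = 1.684e-09 m³.
Sliding life L = V_lim·H/(K·W) = 1.684e-09 · 1.582e+09 / (4.851e-04 · 7.789) = 705.3 m.

value=705.3 m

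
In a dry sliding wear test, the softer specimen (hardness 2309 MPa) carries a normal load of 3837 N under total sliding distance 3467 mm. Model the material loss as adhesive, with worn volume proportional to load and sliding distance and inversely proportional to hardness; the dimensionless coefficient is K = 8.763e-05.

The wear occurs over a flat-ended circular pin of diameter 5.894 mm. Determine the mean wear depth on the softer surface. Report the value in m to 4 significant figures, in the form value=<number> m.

Intermediate values are printed rounded; every step maintains full precision. Rounded once at the end, at four significant figures.
Convert: Distance L = 3467 mm = 3.467 m.
Convert: Hardness H = 2309 MPa = 2.309e+09 Pa.
Convert: Pin diameter d = 5.894 mm = 0.005894 m. Contact area A = π·d²/4 = π·(0.005894 m)²/4 = 2.728e-05 m².
In SI base units, W = 3837 N, H = 2.309e+09 Pa, K = 8.763e-05.
The Archard volume V = K·W·L/H = 8.763e-05 · 3837 · 3.467 / 2.309e+09 = 5.049e-10 m³.
Depth of wear h = V/A = 5.049e-10 / 2.728e-05 = 1.850e-05 m.

value=1.850e-05 m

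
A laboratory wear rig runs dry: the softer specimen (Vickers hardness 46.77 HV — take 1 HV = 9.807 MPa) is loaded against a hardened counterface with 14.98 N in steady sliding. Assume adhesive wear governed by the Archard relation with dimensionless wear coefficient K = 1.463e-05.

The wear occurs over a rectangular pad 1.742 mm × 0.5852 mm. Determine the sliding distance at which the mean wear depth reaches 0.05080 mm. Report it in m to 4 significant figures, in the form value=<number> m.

Printed values are rounded, and the computation holds full precision — one final rounding: 4 significant digits.
Convert: Hardness H = 46.77 HV × 9.807 MPa/HV = 458.7 MPa = 4.587e+08 Pa.
Convert: Pad sides 1.742 mm × 0.5852 mm = 1.742e-03 m × 5.852e-04 m. Contact area A = 1.742e-03 m × 5.852e-04 m = 1.019e-06 m².
Convert: Depth limit h_lim = 0.05080 mm = 5.080e-05 m.
SI base units throughout: W = 14.98 N, H = 4.587e+08 Pa, K = 1.463e-05.
Permissible volume V_lim = h_lim·A = 5.080e-05 · 1.019e-06 = 5.179e-11 m³.
Thus life L = V_lim·H/(K·W) = 5.179e-11 · 4.587e+08 / (1.463e-05 · 14.98) = 108.4 m.

value=108.4 m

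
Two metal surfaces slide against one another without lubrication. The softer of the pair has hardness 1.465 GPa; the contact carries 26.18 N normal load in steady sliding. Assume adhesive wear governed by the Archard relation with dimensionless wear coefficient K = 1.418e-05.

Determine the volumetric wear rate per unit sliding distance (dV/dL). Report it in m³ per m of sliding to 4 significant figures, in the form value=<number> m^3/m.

value=2.534e-13 m^3/m

Each operation runs at full float precision — intermediate values appear rounded — rounded just once, at 4 significant digits.
Convert: Hardness H = 1.465 GPa = 1.465e+09 Pa.
SI base units throughout: W = 26.18 N, H = 1.465e+09 Pa, K = 1.418e-05.
The wear rate dV/dL = K·W/H — distance-free: 1.418e-05 · 26.18 / 1.465e+09 = 2.534e-13 m³/m.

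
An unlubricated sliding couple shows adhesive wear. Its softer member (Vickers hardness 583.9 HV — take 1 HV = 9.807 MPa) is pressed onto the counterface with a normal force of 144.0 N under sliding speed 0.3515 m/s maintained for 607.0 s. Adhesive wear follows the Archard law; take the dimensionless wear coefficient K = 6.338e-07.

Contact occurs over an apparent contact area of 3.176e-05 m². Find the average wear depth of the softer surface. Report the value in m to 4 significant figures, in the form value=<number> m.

value=1.071e-07 m

The algebra carries full precision. Intermediate values are shown rounded, and rounded just once: four significant figures.
Convert: Total distance L = v·t = 0.3515 m/s × 607.0 s = 213.4 m.
Convert: Hardness H = 583.9 HV × 9.807 MPa/HV = 5726 MPa = 5.726e+09 Pa.
SI base units throughout: W = 144.0 N, H = 5.726e+09 Pa, K = 6.338e-07.
Volume removed: V = K·W·L/H = 6.338e-07 · 144.0 · 213.4 / 5.726e+09 = 3.401e-12 m³.
Wear depth h = V/A = 3.401e-12 / 3.176e-05 = 1.071e-07 m.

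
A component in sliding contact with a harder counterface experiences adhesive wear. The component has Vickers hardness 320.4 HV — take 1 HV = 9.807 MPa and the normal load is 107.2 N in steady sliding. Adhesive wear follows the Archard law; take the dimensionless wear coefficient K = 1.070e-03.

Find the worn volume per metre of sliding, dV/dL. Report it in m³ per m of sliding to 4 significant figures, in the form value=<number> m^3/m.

value=3.650e-11 m^3/m

Intermediates are displayed rounded, and all working math maintains exact precision; a single final rounding to four significant digits.
Hardness H = 320.4 HV × 9.807 MPa/HV = 3142 MPa = 3.142e+09 Pa.
Working in SI base units: W = 107.2 N, H = 3.142e+09 Pa, K = 1.070e-03.
Rate of wear dV/dL = K·W/H — distance-free: 1.070e-03 · 107.2 / 3.142e+09 = 3.650e-11 m³/m.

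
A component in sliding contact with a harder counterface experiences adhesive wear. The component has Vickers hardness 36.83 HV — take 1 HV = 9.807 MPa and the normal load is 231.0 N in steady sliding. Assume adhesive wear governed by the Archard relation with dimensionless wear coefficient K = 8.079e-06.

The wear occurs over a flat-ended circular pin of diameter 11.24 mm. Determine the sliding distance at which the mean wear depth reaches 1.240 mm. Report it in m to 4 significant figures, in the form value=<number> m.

value=2.381e+04 m

All arithmetic keeps full float precision, and intermediates are shown rounded, and a lone final rounding, at 4 significant digits.
Hardness H = 36.83 HV × 9.807 MPa/HV = 361.2 MPa = 3.612e+08 Pa.
Pin diameter d = 11.24 mm = 0.01124 m. Contact area A = π·d²/4 = π·(0.01124 m)²/4 = 9.923e-05 m².
Depth limit h_lim = 1.240 mm = 0.001240 m.
SI base units throughout: W = 231.0 N, H = 3.612e+08 Pa, K = 8.079e-06.
Permissible volume V_lim = h_lim·A = 0.001240 · 9.923e-05 = 1.230e-07 m³.
So the life L = V_lim·H/(K·W) = 1.230e-07 · 3.612e+08 / (8.079e-06 · 231.0) = 2.381e+04 m.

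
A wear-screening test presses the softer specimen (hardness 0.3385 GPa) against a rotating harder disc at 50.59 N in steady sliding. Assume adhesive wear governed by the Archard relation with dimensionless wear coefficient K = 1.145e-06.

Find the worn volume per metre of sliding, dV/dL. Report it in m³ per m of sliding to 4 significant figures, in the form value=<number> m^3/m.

value=1.711e-13 m^3/m

Shown intermediates are rounded; the algebra holds exact precision. Rounded just once to four significant figures.
Convert: Hardness H = 0.3385 GPa = 3.385e+08 Pa.
SI base units throughout: W = 50.59 N, H = 3.385e+08 Pa, K = 1.145e-06.
Sliding wear rate dV/dL = K·W/H, per unit distance: 1.145e-06 · 50.59 / 3.385e+08 = 1.711e-13 m³/m.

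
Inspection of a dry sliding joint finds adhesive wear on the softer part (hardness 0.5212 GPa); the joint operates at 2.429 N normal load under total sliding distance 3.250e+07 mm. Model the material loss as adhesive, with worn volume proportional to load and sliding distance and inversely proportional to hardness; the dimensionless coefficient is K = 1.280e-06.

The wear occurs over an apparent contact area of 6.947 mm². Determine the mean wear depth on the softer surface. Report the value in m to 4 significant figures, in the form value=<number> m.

value=2.791e-05 m

All arithmetic holds exact precision. Intermediates are displayed rounded — a single final rounding to 4 significant figures.
Path length L = 3.250e+07 mm = 3.250e+04 m.
Hardness H = 0.5212 GPa = 5.212e+08 Pa.
Contact area A = 6.947 mm² = 6.947e-06 m².
Working in SI base units: W = 2.429 N, H = 5.212e+08 Pa, K = 1.280e-06.
Archard relation: V = K·W·L/H = 1.280e-06 · 2.429 · 3.250e+04 / 5.212e+08 = 1.939e-10 m³.
Depth h = V/A = 1.939e-10 / 6.947e-06 = 2.791e-05 m.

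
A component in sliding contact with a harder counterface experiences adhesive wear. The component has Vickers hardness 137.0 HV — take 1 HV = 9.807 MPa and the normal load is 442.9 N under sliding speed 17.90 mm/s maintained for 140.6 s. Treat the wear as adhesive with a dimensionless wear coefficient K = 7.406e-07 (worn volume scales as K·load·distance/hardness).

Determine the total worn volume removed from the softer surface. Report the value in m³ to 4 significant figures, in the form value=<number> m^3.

The computation keeps full precision. The intermediates are printed rounded; a single final rounding, at four significant figures.
Sliding speed v = 17.90 mm/s = 0.01790 m/s. Distance covered L = v·t = 0.01790 m/s × 140.6 s = 2.517 m.
Hardness H = 137.0 HV × 9.807 MPa/HV = 1344 MPa = 1.344e+09 Pa.
In SI base units, W = 442.9 N, H = 1.344e+09 Pa, K = 7.406e-07.
Volume removed: V = K·W·L/H = 7.406e-07 · 442.9 · 2.517 / 1.344e+09 = 6.144e-13 m³.

value=6.144e-13 m^3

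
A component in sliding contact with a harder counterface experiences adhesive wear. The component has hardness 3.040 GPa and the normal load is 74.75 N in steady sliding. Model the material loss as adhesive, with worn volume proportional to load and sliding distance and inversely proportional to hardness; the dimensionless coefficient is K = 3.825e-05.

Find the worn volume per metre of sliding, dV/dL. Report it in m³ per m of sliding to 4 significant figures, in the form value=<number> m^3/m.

The intermediates appear rounded; all working math keeps exact precision. Rounded just once: four significant figures.
Convert: Hardness H = 3.040 GPa = 3.040e+09 Pa.
Collected in SI base units: W = 74.75 N, H = 3.040e+09 Pa, K = 3.825e-05.
Sliding wear rate dV/dL = K·W/H (independent of L): 3.825e-05 · 74.75 / 3.040e+09 = 9.405e-13 m³/m.

value=9.405e-13 m^3/m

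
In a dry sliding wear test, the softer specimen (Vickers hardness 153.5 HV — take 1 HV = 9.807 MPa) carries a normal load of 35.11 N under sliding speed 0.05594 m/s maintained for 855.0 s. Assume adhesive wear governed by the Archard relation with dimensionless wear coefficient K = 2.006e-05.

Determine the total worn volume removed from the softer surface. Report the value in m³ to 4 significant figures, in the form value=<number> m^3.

The algebra runs at full float precision, and intermediates are displayed rounded — a single final rounding: 4 significant figures.
Convert: Distance L = v·t = 0.05594 m/s × 855.0 s = 47.83 m.
Convert: Hardness H = 153.5 HV × 9.807 MPa/HV = 1505 MPa = 1.505e+09 Pa.
Restated in SI base units: W = 35.11 N, H = 1.505e+09 Pa, K = 2.006e-05.
Wear volume V = K·W·L/H = 2.006e-05 · 35.11 · 47.83 / 1.505e+09 = 2.238e-11 m³.

value=2.238e-11 m^3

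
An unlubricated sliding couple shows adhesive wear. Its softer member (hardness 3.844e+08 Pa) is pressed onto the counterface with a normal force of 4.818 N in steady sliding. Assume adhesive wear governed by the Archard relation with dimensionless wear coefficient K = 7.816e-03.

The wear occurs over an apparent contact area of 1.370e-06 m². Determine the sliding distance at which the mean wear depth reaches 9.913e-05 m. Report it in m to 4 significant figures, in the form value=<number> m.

Intermediate values are printed rounded, and all working math carries full float precision. Rounded just once, at 4 significant digits.
As SI base values: W = 4.818 N, H = 3.844e+08 Pa, K = 7.816e-03.
Limit volume V_lim = h_lim·A = 9.913e-05 · 1.370e-06 = 1.358e-10 m³.
Life L = V_lim·H/(K·W) = 1.358e-10 · 3.844e+08 / (7.816e-03 · 4.818) = 1.386 m.

value=1.386 m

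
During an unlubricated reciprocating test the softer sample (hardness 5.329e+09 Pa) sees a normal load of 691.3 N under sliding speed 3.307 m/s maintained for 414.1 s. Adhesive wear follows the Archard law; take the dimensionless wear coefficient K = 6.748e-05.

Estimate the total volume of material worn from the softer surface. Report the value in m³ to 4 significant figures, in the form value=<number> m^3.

Intermediate values are displayed rounded — the computation maintains full precision — rounded just once to 4 significant figures.
Convert: Distance L = v·t = 3.307 m/s × 414.1 s = 1369 m.
Restated in SI base units: W = 691.3 N, H = 5.329e+09 Pa, K = 6.748e-05.
Volume removed: V = K·W·L/H = 6.748e-05 · 691.3 · 1369 / 5.329e+09 = 1.199e-08 m³.

value=1.199e-08 m^3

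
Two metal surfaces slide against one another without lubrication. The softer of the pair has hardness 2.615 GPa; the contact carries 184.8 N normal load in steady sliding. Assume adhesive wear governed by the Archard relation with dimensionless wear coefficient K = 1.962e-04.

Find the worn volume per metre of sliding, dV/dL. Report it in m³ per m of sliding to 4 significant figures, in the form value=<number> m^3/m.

The intermediates are printed rounded; all arithmetic carries exact precision — a lone final rounding: 4 significant figures.
Hardness H = 2.615 GPa = 2.615e+09 Pa.
Collected in SI base units: W = 184.8 N, H = 2.615e+09 Pa, K = 1.962e-04.
Sliding wear rate dV/dL = K·W/H (no L dependence): 1.962e-04 · 184.8 / 2.615e+09 = 1.387e-11 m³/m.

value=1.387e-11 m^3/m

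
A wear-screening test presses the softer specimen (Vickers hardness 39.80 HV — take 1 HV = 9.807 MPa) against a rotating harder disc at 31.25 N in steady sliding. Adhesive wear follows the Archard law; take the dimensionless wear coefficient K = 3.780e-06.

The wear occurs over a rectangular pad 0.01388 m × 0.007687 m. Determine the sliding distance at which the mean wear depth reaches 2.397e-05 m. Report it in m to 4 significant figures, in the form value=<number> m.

The computation runs at exact precision, and quoted intermediates are rounded; a lone final rounding, at four significant digits.
Convert: Hardness H = 39.80 HV × 9.807 MPa/HV = 390.3 MPa = 3.903e+08 Pa.
Convert: Contact area A = 0.01388 m × 0.007687 m = 1.067e-04 m².
Collected in SI base units: W = 31.25 N, H = 3.903e+08 Pa, K = 3.780e-06.
Permissible volume V_lim = h_lim·A = 2.397e-05 · 1.067e-04 = 2.557e-09 m³.
So the life L = V_lim·H/(K·W) = 2.557e-09 · 3.903e+08 / (3.780e-06 · 31.25) = 8451 m.

value=8451 m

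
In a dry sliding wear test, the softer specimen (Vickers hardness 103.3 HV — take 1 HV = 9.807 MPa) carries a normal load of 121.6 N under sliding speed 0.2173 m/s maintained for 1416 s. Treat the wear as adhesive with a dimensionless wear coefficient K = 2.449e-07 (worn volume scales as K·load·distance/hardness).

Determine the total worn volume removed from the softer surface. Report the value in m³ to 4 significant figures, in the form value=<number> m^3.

Each operation keeps exact precision; intermediates are shown rounded. Rounded just once, at 4 significant figures.
Total distance L = v·t = 0.2173 m/s × 1416 s = 307.7 m.
Hardness H = 103.3 HV × 9.807 MPa/HV = 1013 MPa = 1.013e+09 Pa.
Working in SI base units: W = 121.6 N, H = 1.013e+09 Pa, K = 2.449e-07.
Apply Archard: V = K·W·L/H = 2.449e-07 · 121.6 · 307.7 / 1.013e+09 = 9.045e-12 m³.

value=9.045e-12 m^3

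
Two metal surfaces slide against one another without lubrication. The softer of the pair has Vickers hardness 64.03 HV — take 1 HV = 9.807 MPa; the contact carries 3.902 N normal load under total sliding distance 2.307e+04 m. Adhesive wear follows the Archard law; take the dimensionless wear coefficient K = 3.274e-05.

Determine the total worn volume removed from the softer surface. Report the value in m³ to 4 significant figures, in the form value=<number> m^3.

value=4.693e-09 m^3

The algebra carries full float precision — intermediate values are displayed rounded. Rounded once at the end to four significant digits.
Hardness H = 64.03 HV × 9.807 MPa/HV = 627.9 MPa = 6.279e+08 Pa.
Collected in SI base units: W = 3.902 N, H = 6.279e+08 Pa, K = 3.274e-05.
Volume removed: V = K·W·L/H = 3.274e-05 · 3.902 · 2.307e+04 / 6.279e+08 = 4.693e-09 m³.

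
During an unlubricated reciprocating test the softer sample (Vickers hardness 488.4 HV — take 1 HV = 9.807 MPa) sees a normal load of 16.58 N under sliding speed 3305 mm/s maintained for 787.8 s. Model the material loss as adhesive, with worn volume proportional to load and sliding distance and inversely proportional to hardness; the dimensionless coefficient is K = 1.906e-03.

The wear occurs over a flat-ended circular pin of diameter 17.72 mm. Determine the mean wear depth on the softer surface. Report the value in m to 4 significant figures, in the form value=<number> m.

value=6.966e-05 m

Displayed values are rounded — all arithmetic maintains full precision. Rounded just once to 4 significant figures.
Sliding speed v = 3305 mm/s = 3.305 m/s. Path length L = v·t = 3.305 m/s × 787.8 s = 2604 m.
Hardness H = 488.4 HV × 9.807 MPa/HV = 4790 MPa = 4.790e+09 Pa.
Pin diameter d = 17.72 mm = 0.01772 m. Contact area A = π·d²/4 = π·(0.01772 m)²/4 = 2.466e-04 m².
SI base units throughout: W = 16.58 N, H = 4.790e+09 Pa, K = 1.906e-03.
Wear volume V = K·W·L/H = 1.906e-03 · 16.58 · 2604 / 4.790e+09 = 1.718e-08 m³.
Average depth h = V/A = 1.718e-08 / 2.466e-04 = 6.966e-05 m.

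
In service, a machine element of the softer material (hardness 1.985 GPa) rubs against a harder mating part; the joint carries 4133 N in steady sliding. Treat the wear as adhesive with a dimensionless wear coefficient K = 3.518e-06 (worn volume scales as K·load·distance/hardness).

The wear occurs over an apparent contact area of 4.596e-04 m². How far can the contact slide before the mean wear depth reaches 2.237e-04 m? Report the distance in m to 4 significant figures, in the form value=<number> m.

value=1.404e+04 m

The computation holds exact precision, and intermediate values are shown rounded — a single final rounding to 4 significant digits.
Convert: Hardness H = 1.985 GPa = 1.985e+09 Pa.
As SI base values: W = 4133 N, H = 1.985e+09 Pa, K = 3.518e-06.
Allowed volume V_lim = h_lim·A = 2.237e-04 · 4.596e-04 = 1.028e-07 m³.
Inverting, life L = V_lim·H/(K·W) = 1.028e-07 · 1.985e+09 / (3.518e-06 · 4133) = 1.404e+04 m.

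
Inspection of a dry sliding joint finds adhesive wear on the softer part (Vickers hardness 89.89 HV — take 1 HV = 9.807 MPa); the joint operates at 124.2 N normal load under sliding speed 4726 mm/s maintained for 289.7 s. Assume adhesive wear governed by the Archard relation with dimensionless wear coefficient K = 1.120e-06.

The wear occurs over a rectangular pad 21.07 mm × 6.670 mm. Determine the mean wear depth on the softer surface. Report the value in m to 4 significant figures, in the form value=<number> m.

Displayed values are rounded; every step runs at full precision, and rounded once at the end, at 4 significant digits.
Sliding speed v = 4726 mm/s = 4.726 m/s. The distance L = v·t = 4.726 m/s × 289.7 s = 1369 m.
Hardness H = 89.89 HV × 9.807 MPa/HV = 881.6 MPa = 8.816e+08 Pa.
Pad sides 21.07 mm × 6.670 mm = 0.02107 m × 0.006670 m. Contact area A = 0.02107 m × 0.006670 m = 1.405e-04 m².
In SI base units: W = 124.2 N, H = 8.816e+08 Pa, K = 1.120e-06.
Volume removed: V = K·W·L/H = 1.120e-06 · 124.2 · 1369 / 8.816e+08 = 2.160e-10 m³.
Depth of wear h = V/A = 2.160e-10 / 1.405e-04 = 1.537e-06 m.

value=1.537e-06 m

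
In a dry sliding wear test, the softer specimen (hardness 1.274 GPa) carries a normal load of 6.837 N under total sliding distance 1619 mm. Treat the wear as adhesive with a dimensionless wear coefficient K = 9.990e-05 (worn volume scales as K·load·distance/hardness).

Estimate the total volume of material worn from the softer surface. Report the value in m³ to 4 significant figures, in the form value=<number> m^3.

value=8.680e-13 m^3

Each operation maintains full float precision, and intermediate values appear rounded, and one last rounding to 4 significant figures.
Distance covered L = 1619 mm = 1.619 m.
Hardness H = 1.274 GPa = 1.274e+09 Pa.
In SI base units: W = 6.837 N, H = 1.274e+09 Pa, K = 9.990e-05.
Archard relation: V = K·W·L/H = 9.990e-05 · 6.837 · 1.619 / 1.274e+09 = 8.680e-13 m³.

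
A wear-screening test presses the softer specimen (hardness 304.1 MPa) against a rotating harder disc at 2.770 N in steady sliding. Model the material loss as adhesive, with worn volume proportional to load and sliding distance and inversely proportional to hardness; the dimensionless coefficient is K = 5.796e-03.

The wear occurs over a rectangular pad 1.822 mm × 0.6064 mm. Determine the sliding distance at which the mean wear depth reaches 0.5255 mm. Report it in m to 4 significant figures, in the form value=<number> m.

Every step runs at full precision — quoted intermediates are rounded, and one last rounding, at 4 significant figures.
Hardness H = 304.1 MPa = 3.041e+08 Pa.
Pad sides 1.822 mm × 0.6064 mm = 1.822e-03 m × 6.064e-04 m. Contact area A = 1.822e-03 m × 6.064e-04 m = 1.105e-06 m².
Depth limit h_lim = 0.5255 mm = 5.255e-04 m.
In SI base units, W = 2.770 N, H = 3.041e+08 Pa, K = 5.796e-03.
Permissible volume V_lim = h_lim·A = 5.255e-04 · 1.105e-06 = 5.806e-10 m³.
Sliding life L = V_lim·H/(K·W) = 5.806e-10 · 3.041e+08 / (5.796e-03 · 2.770) = 11.00 m.

value=11.00 m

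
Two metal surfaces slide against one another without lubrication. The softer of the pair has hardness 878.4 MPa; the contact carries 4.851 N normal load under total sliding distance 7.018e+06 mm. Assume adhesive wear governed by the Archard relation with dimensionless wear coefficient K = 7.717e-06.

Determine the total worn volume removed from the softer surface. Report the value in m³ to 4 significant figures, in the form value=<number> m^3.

value=2.991e-10 m^3

All arithmetic carries full precision, and intermediate values are printed rounded, and rounded once at the end, at 4 significant digits.
Convert: Distance covered L = 7.018e+06 mm = 7018 m.
Convert: Hardness H = 878.4 MPa = 8.784e+08 Pa.
As SI base values: W = 4.851 N, H = 8.784e+08 Pa, K = 7.717e-06.
Archard volume V = K·W·L/H = 7.717e-06 · 4.851 · 7018 / 8.784e+08 = 2.991e-10 m³.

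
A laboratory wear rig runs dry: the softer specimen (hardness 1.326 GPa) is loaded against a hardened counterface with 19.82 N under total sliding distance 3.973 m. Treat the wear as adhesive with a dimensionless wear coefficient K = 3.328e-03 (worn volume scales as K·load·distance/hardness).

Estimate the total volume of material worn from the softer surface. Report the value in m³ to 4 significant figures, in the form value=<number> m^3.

The algebra runs at exact precision — displayed values are rounded. Rounded just once, at 4 significant digits.
Convert: Hardness H = 1.326 GPa = 1.326e+09 Pa.
Restated in SI base units: W = 19.82 N, H = 1.326e+09 Pa, K = 3.328e-03.
Wear volume V = K·W·L/H = 3.328e-03 · 19.82 · 3.973 / 1.326e+09 = 1.976e-10 m³.

value=1.976e-10 m^3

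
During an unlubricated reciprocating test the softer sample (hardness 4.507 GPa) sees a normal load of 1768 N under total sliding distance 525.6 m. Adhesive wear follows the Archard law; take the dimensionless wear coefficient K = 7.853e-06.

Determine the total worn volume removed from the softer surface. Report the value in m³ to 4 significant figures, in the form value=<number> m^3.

Intermediate values are printed rounded, and each operation holds full float precision. Rounded just once: four significant digits.
Hardness H = 4.507 GPa = 4.507e+09 Pa.
Collected in SI base units: W = 1768 N, H = 4.507e+09 Pa, K = 7.853e-06.
Apply Archard: V = K·W·L/H = 7.853e-06 · 1768 · 525.6 / 4.507e+09 = 1.619e-09 m³.

value=1.619e-09 m^3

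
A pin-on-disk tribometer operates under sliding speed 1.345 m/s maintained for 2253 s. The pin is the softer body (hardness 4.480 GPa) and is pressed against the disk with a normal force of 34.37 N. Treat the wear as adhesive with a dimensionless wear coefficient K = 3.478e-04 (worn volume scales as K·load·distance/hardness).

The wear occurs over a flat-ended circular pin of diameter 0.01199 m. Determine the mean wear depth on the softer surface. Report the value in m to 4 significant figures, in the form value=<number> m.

value=7.161e-05 m

Intermediate values are shown rounded; the computation holds exact precision — a lone final rounding: four significant digits.
Distance L = v·t = 1.345 m/s × 2253 s = 3030 m.
Hardness H = 4.480 GPa = 4.480e+09 Pa.
Contact area A = π·d²/4 = π·(0.01199 m)²/4 = 1.129e-04 m².
As SI base values: W = 34.37 N, H = 4.480e+09 Pa, K = 3.478e-04.
Worn volume V = K·W·L/H = 3.478e-04 · 34.37 · 3030 / 4.480e+09 = 8.086e-09 m³.
Wear depth h = V/A = 8.086e-09 / 1.129e-04 = 7.161e-05 m.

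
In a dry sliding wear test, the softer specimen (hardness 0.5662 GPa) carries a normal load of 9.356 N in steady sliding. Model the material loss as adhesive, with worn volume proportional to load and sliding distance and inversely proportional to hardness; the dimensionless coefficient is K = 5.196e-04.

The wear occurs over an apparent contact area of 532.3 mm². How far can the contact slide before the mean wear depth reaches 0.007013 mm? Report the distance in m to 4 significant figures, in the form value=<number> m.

The algebra holds full float precision, and intermediates are printed rounded. Rounded just once: four significant digits.
Convert: Hardness H = 0.5662 GPa = 5.662e+08 Pa.
Convert: Contact area A = 532.3 mm² = 5.323e-04 m².
Convert: Depth limit h_lim = 0.007013 mm = 7.013e-06 m.
Restated in SI base units: W = 9.356 N, H = 5.662e+08 Pa, K = 5.196e-04.
Permissible volume V_lim = h_lim·A = 7.013e-06 · 5.323e-04 = 3.733e-09 m³.
So the life L = V_lim·H/(K·W) = 3.733e-09 · 5.662e+08 / (5.196e-04 · 9.356) = 434.8 m.

value=434.8 m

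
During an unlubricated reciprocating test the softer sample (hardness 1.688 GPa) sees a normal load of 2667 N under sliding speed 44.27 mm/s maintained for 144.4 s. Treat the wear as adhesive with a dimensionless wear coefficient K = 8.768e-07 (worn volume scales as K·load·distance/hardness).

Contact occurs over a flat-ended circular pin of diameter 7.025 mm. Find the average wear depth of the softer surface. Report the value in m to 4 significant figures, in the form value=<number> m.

value=2.285e-07 m

The computation keeps exact precision. Intermediate values are shown rounded. Rounded just once, at four significant figures.
Sliding speed v = 44.27 mm/s = 0.04427 m/s. Distance L = v·t = 0.04427 m/s × 144.4 s = 6.393 m.
Hardness H = 1.688 GPa = 1.688e+09 Pa.
Pin diameter d = 7.025 mm = 0.007025 m. Contact area A = π·d²/4 = π·(0.007025 m)²/4 = 3.876e-05 m².
Working in SI base units: W = 2667 N, H = 1.688e+09 Pa, K = 8.768e-07.
Archard volume V = K·W·L/H = 8.768e-07 · 2667 · 6.393 / 1.688e+09 = 8.856e-12 m³.
Depth h = V/A = 8.856e-12 / 3.876e-05 = 2.285e-07 m.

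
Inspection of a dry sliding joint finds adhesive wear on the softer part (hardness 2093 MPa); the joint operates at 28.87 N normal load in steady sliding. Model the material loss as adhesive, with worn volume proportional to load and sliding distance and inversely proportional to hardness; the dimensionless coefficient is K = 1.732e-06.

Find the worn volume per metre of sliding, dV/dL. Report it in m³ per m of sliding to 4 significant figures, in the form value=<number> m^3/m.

The computation holds exact precision — the intermediates appear rounded; one final rounding: 4 significant figures.
Hardness H = 2093 MPa = 2.093e+09 Pa.
As SI base values: W = 28.87 N, H = 2.093e+09 Pa, K = 1.732e-06.
Wear rate dV/dL = K·W/H: 1.732e-06 · 28.87 / 2.093e+09 = 2.389e-14 m³/m.

value=2.389e-14 m^3/m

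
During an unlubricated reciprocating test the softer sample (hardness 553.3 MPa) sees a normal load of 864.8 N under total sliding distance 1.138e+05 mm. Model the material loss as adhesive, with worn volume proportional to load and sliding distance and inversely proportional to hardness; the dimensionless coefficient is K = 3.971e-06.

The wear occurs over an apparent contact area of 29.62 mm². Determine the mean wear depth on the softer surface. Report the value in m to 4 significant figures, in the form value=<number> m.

value=2.385e-05 m

The computation carries full float precision — intermediates are printed rounded. Rounded once at the end: 4 significant digits.
Path length L = 1.138e+05 mm = 113.8 m.
Hardness H = 553.3 MPa = 5.533e+08 Pa.
Contact area A = 29.62 mm² = 2.962e-05 m².
In SI base units, W = 864.8 N, H = 5.533e+08 Pa, K = 3.971e-06.
Wear volume V = K·W·L/H = 3.971e-06 · 864.8 · 113.8 / 5.533e+08 = 7.063e-10 m³.
Depth h = V/A = 7.063e-10 / 2.962e-05 = 2.385e-05 m.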